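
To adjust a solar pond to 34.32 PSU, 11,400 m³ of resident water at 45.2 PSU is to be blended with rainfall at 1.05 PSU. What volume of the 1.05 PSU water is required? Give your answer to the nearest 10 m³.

3730 m³

Salt balance: 11,400×45.2 + V×1.05 = (11,400+V)×34.32
515,280 + 1.05V = 391,248 + 34.32V
124,032 = 33.27V
V = 3,728.04 m³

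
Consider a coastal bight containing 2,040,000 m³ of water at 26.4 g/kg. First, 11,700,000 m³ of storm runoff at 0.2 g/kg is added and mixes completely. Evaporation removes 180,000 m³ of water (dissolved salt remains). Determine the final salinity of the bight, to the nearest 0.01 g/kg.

4.14 g/kg

After mixing: salt = 2,040,000×26.4 + 11,700,000×0.2 = 56,196,000; volume = 13,740,000 m³
After evaporation: salt unchanged = 56,196,000; volume = 13,740,000 − 180,000 = 13,560,000 m³
S = 56,196,000 / 13,560,000 = 4.1442 g/kg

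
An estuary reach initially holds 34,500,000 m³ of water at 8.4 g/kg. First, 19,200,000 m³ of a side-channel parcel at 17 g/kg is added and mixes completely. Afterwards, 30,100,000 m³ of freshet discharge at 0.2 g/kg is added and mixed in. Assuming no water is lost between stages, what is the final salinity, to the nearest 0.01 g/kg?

By conservation of dissolved salt,
Initial salt = 34,500,000×8.4 = 289,800,000
After stage 1: salt = 289,800,000 + 19,200,000×17 = 616,200,000; volume = 53,700,000 m³; S = 11.475 g/kg
After stage 2: salt = 616,200,000 + 30,100,000×0.2 = 622,220,000; volume = 83,800,000 m³
S = 622,220,000 / 83,800,000 = 7.4251 g/kg

7.43 g/kg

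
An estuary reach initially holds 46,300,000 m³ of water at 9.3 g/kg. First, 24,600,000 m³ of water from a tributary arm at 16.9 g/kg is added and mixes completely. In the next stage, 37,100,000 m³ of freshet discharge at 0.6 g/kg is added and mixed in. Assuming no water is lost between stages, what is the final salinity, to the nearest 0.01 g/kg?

8.04 g/kg

Total salt / total volume:
Initial salt = 46,300,000×9.3 = 430,590,000
After stage 1: salt = 430,590,000 + 24,600,000×16.9 = 846,330,000; volume = 70,900,000 m³; S = 11.937 g/kg
After stage 2: salt = 846,330,000 + 37,100,000×0.6 = 868,590,000; volume = 108,000,000 m³
S = 868,590,000 / 108,000,000 = 8.0425 g/kg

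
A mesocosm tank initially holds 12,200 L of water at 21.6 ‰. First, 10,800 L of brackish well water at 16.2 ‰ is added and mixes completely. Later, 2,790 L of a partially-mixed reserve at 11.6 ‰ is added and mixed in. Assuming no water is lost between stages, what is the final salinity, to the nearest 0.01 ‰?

18.26 ‰

Mass of salt is conserved:
Initial salt = 12,200×21.6 = 263,520
After stage 1: salt = 263,520 + 10,800×16.2 = 438,480; volume = 23,000 L; S = 19.064 ‰
After stage 2: salt = 438,480 + 2,790×11.6 = 470,844; volume = 25,790 L
S = 470,844 / 25,790 = 18.2568 ‰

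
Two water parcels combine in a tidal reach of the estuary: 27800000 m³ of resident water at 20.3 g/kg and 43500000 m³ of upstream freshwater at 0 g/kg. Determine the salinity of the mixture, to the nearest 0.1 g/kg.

7.9 g/kg

By conservation of dissolved salt,
salt = 27,800,000×20.3 + 43,500,000×0 = 564,340,000 + 0 = 564,340,000
volume = 27,800,000 + 43,500,000 = 71,300,000 m³
S = 564,340,000 / 71,300,000 = 7.915 g/kg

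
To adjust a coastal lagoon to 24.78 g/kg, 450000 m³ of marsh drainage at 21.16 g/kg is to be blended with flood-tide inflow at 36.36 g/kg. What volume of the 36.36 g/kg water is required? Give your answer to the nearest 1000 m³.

141000 m³

Salt balance: 450,000×21.16 + V×36.36 = (450,000+V)×24.78
9,522,000 + 36.36V = 11,151,000 + 24.78V
1,629,000 = 11.58V
V = 140,673.58 m³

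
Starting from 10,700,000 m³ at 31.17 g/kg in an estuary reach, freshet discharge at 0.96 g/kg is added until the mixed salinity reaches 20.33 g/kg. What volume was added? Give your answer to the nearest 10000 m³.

5990000 m³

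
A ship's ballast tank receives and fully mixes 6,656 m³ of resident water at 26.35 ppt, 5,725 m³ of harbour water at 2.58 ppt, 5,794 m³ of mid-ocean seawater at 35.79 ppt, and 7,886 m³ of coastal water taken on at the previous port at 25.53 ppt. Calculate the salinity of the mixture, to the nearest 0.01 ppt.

By conservation of dissolved salt,
salt = 6,656×26.35 + 5,725×2.58 + 5,794×35.79 + 7,886×25.53 = 175,385.6 + 14,770.5 + 207,367.26 + 201,329.58 = 598,852.94
volume = 6,656 + 5,725 + 5,794 + 7,886 = 26,061 m³
S = 598,852.94 / 26,061 = 22.9789 ppt

22.98 ppt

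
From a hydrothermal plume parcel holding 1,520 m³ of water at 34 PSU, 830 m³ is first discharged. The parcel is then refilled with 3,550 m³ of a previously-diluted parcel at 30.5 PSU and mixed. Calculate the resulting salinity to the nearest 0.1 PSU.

Remaining after removal: 690 m³ at 34 PSU (salt = 23,460)
After addition: salt = 23,460 + 3,550×30.5 = 131,735; volume = 4,240 m³
S = 131,735 / 4,240 = 31.0696 PSU

31.1 PSU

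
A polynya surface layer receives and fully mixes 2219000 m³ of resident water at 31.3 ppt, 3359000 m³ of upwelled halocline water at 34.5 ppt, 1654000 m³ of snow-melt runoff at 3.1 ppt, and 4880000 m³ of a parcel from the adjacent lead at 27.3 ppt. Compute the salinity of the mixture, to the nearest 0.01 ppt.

26.72 ppt

Weighted by volume,
salt = 2,219,000×31.3 + 3,359,000×34.5 + 1,654,000×3.1 + 4,880,000×27.3 = 69,454,700 + 115,885,500 + 5,127,400 + 133,224,000 = 323,691,600
volume = 2,219,000 + 3,359,000 + 1,654,000 + 4,880,000 = 12,112,000 m³
S = 323,691,600 / 12,112,000 = 26.7249 ppt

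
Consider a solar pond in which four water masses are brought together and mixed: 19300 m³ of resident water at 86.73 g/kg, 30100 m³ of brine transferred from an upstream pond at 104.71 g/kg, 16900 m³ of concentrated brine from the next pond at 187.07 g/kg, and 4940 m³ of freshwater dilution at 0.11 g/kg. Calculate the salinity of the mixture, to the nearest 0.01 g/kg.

112.12 g/kg

Weighted by volume,
salt = 19,300×86.73 + 30,100×104.71 + 16,900×187.07 + 4,940×0.11 = 1,673,889 + 3,151,771 + 3,161,483 + 543.4 = 7,987,686.4
volume = 19,300 + 30,100 + 16,900 + 4,940 = 71,240 m³
S = 7,987,686.4 / 71,240 = 112.1236 g/kg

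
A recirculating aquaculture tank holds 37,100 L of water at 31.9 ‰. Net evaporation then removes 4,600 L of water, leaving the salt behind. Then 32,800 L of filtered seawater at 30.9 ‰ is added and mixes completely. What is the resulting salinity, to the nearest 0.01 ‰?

33.64 ‰

After evaporation: salt = 37,100×31.9 = 1,183,490; volume = 37,100 − 4,600 = 32,500 L
After mixing: salt = 1,183,490 + 32,800×30.9 = 2,197,010; volume = 32,500 + 32,800 = 65,300 L
S = 2,197,010 / 65,300 = 33.6449 ‰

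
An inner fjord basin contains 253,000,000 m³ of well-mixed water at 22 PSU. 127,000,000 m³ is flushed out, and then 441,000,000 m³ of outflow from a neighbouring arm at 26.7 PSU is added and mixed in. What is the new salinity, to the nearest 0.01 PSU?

Remaining after removal: 126,000,000 m³ at 22 PSU (salt = 2,772,000,000)
After addition: salt = 2,772,000,000 + 441,000,000×26.7 = 14,546,700,000; volume = 567,000,000 m³
S = 14,546,700,000 / 567,000,000 = 25.6556 PSU

25.66 PSU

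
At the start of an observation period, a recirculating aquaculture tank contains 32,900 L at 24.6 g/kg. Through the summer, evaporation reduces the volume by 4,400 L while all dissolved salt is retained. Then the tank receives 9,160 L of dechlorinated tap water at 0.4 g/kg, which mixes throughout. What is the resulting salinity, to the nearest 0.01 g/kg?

After evaporation: salt = 32,900×24.6 = 809,340; volume = 32,900 − 4,400 = 28,500 L
After mixing: salt = 809,340 + 9,160×0.4 = 813,004; volume = 28,500 + 9,160 = 37,660 L
S = 813,004 / 37,660 = 21.588 g/kg

21.59 g/kg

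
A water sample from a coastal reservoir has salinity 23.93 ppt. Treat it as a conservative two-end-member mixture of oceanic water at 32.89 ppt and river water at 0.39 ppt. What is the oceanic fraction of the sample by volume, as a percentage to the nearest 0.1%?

Let g be the oceanic fraction. Salt balance per unit volume:
g×32.89 + (1−g)×0.39 = 23.93
g = (23.93 − 0.39) / (32.89 − 0.39) = 23.54/32.5 = 0.7243

72.4%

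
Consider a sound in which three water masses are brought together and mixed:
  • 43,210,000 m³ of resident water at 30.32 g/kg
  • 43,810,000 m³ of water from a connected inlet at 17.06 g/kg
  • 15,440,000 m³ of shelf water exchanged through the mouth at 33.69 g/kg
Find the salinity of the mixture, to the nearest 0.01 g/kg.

25.16 g/kg

Weighted by volume,
salt = 43,210,000×30.32 + 43,810,000×17.06 + 15,440,000×33.69 = 1,310,127,200 + 747,398,600 + 520,173,600 = 2,577,699,400
volume = 43,210,000 + 43,810,000 + 15,440,000 = 102,460,000 m³
S = 2,577,699,400 / 102,460,000 = 25.1581 g/kg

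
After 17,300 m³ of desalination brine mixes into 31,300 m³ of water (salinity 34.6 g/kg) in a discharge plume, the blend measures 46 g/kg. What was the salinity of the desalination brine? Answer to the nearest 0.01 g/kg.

Salt balance: 31,300×34.6 + 17,300×S = 48,600×46
1,082,980 + 17,300·S = 2,235,600
S = (2,235,600 − 1,082,980) / 17,300 = 66.6254 g/kg

66.63 g/kg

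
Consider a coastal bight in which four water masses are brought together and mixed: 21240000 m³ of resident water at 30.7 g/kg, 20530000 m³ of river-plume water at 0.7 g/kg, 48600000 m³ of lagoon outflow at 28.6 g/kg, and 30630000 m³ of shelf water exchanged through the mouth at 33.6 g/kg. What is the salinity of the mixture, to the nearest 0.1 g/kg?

By conservation of dissolved salt,
salt = 21,240,000×30.7 + 20,530,000×0.7 + 48,600,000×28.6 + 30,630,000×33.6 = 652,068,000 + 14,371,000 + 1,389,960,000 + 1,029,168,000 = 3,085,567,000
volume = 21,240,000 + 20,530,000 + 48,600,000 + 30,630,000 = 121,000,000 m³
S = 3,085,567,000 / 121,000,000 = 25.501 g/kg

25.5 g/kg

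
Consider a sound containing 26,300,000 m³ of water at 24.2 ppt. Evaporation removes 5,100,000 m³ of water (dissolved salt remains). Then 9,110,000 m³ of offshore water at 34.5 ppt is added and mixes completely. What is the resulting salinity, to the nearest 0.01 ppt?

31.37 ppt

After evaporation: salt = 26,300,000×24.2 = 636,460,000; volume = 26,300,000 − 5,100,000 = 21,200,000 m³
After mixing: salt = 636,460,000 + 9,110,000×34.5 = 950,755,000; volume = 21,200,000 + 9,110,000 = 30,310,000 m³
S = 950,755,000 / 30,310,000 = 31.3677 ppt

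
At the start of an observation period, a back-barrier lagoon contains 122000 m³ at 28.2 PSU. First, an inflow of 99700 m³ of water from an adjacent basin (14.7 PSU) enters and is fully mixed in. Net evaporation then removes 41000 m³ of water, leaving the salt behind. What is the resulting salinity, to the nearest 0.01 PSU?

27.15 PSU

After mixing: salt = 122,000×28.2 + 99,700×14.7 = 4,905,990; volume = 221,700 m³
After evaporation: salt unchanged = 4,905,990; volume = 221,700 − 41,000 = 180,700 m³
S = 4,905,990 / 180,700 = 27.1499 PSU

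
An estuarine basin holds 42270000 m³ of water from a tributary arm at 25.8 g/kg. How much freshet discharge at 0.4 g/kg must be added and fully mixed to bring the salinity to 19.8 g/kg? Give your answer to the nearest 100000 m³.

13100000 m³

Salt balance: 42,270,000×25.8 + V×0.4 = (42,270,000+V)×19.8
1,090,566,000 + 0.4V = 836,946,000 + 19.8V
253,620,000 = 19.4V
V = 13,073,195.88 m³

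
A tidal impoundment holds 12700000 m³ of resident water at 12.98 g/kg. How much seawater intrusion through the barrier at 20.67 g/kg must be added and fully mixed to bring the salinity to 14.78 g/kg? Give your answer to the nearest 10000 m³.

3880000 m³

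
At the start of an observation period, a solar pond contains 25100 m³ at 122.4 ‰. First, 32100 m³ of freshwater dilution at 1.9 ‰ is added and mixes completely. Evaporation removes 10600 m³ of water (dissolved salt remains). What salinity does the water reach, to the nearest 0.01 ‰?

67.24 ‰

After mixing: salt = 25,100×122.4 + 32,100×1.9 = 3,133,230; volume = 57,200 m³
After evaporation: salt unchanged = 3,133,230; volume = 57,200 − 10,600 = 46,600 m³
S = 3,133,230 / 46,600 = 67.2367 ‰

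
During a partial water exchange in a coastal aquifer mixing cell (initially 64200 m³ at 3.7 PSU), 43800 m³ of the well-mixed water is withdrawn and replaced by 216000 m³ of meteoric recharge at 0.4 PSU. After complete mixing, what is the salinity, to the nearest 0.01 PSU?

Remaining after removal: 20,400 m³ at 3.7 PSU (salt = 75,480)
After addition: salt = 75,480 + 216,000×0.4 = 161,880; volume = 236,400 m³
S = 161,880 / 236,400 = 0.6848 PSU

0.68 PSU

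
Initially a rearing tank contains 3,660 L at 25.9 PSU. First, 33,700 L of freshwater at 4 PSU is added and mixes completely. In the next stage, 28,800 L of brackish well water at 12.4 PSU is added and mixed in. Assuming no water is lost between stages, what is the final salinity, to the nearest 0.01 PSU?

Conserving salt mass:
Initial salt = 3,660×25.9 = 94,794
After stage 1: salt = 94,794 + 33,700×4 = 229,594; volume = 37,360 L; S = 6.145 PSU
After stage 2: salt = 229,594 + 28,800×12.4 = 586,714; volume = 66,160 L
S = 586,714 / 66,160 = 8.8681 PSU

8.87 PSU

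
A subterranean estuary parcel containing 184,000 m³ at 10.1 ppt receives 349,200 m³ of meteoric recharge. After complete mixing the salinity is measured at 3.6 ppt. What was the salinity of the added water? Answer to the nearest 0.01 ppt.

Salt balance: 184,000×10.1 + 349,200×S = 533,200×3.6
1,858,400 + 349,200·S = 1,919,520
S = (1,919,520 − 1,858,400) / 349,200 = 0.175 ppt

0.18 ppt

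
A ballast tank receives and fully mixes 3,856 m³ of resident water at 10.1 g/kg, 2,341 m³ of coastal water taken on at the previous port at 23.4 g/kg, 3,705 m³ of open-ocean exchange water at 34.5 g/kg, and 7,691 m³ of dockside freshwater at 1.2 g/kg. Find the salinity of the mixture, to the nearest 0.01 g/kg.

13.12 g/kg

Mass of salt is conserved:
salt = 3,856×10.1 + 2,341×23.4 + 3,705×34.5 + 7,691×1.2 = 38,945.6 + 54,779.4 + 127,822.5 + 9,229.2 = 230,776.7
volume = 3,856 + 2,341 + 3,705 + 7,691 = 17,593 m³
S = 230,776.7 / 17,593 = 13.1175 g/kg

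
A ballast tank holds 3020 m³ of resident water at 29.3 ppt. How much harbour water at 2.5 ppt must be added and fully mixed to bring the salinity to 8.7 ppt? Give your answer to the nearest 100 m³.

10000 m³

Salt balance: 3,020×29.3 + V×2.5 = (3,020+V)×8.7
88,486 + 2.5V = 26,274 + 8.7V
62,212 = 6.2V
V = 10,034.19 m³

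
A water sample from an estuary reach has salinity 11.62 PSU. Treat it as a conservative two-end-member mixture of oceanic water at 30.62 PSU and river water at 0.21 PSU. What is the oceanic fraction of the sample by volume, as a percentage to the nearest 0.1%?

37.5%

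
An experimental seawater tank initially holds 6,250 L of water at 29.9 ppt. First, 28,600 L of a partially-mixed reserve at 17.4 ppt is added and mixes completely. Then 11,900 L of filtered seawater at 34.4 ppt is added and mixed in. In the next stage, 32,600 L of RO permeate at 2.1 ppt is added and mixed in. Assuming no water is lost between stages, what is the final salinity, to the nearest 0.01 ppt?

14.65 ppt

Weighted by volume,
Initial salt = 6,250×29.9 = 186,875
After stage 1: salt = 186,875 + 28,600×17.4 = 684,515; volume = 34,850 L; S = 19.642 ppt
After stage 2: salt = 684,515 + 11,900×34.4 = 1,093,875; volume = 46,750 L; S = 23.398 ppt
After stage 3: salt = 1,093,875 + 32,600×2.1 = 1,162,335; volume = 79,350 L
S = 1,162,335 / 79,350 = 14.6482 ppt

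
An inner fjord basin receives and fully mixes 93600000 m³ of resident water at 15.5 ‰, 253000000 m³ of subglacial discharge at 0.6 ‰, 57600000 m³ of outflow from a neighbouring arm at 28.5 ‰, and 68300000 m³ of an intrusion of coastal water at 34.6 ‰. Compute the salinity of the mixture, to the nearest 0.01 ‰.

11.87 ‰

Conserving salt mass:
salt = 93,600,000×15.5 + 253,000,000×0.6 + 57,600,000×28.5 + 68,300,000×34.6 = 1,450,800,000 + 151,800,000 + 1,641,600,000 + 2,363,180,000 = 5,607,380,000
volume = 93,600,000 + 253,000,000 + 57,600,000 + 68,300,000 = 472,500,000 m³
S = 5,607,380,000 / 472,500,000 = 11.8675 ‰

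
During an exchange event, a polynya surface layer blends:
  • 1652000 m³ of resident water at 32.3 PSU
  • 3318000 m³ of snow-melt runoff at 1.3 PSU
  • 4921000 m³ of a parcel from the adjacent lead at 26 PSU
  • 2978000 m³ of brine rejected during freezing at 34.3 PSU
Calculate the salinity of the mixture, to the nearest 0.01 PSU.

Salt balance:
salt = 1,652,000×32.3 + 3,318,000×1.3 + 4,921,000×26 + 2,978,000×34.3 = 53,359,600 + 4,313,400 + 127,946,000 + 102,145,400 = 287,764,400
volume = 1,652,000 + 3,318,000 + 4,921,000 + 2,978,000 = 12,869,000 m³
S = 287,764,400 / 12,869,000 = 22.3611 PSU

22.36 PSU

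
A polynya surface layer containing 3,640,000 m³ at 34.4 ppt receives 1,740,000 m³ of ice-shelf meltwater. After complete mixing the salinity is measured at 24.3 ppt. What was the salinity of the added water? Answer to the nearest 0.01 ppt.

3.17 ppt

Salt balance: 3,640,000×34.4 + 1,740,000×S = 5,380,000×24.3
125,216,000 + 1,740,000·S = 130,734,000
S = (130,734,000 − 125,216,000) / 1,740,000 = 3.1713 ppt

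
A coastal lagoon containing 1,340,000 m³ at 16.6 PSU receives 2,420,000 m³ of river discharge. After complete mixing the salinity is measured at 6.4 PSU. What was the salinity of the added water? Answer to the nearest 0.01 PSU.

0.75 PSU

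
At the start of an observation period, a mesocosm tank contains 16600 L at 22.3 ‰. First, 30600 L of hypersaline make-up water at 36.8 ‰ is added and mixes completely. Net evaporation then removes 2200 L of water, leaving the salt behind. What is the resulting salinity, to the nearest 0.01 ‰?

After mixing: salt = 16,600×22.3 + 30,600×36.8 = 1,496,260; volume = 47,200 L
After evaporation: salt unchanged = 1,496,260; volume = 47,200 − 2,200 = 45,000 L
S = 1,496,260 / 45,000 = 33.2502 ‰

33.25 ‰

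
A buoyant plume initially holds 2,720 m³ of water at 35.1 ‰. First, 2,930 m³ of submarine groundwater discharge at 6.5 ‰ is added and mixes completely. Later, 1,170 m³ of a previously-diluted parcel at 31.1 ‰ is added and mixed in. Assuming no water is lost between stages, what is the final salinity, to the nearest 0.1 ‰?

Conserving salt mass:
Initial salt = 2,720×35.1 = 95,472
After stage 1: salt = 95,472 + 2,930×6.5 = 114,517; volume = 5,650 m³; S = 20.268 ‰
After stage 2: salt = 114,517 + 1,170×31.1 = 150,904; volume = 6,820 m³
S = 150,904 / 6,820 = 22.1267 ‰

22.1 ‰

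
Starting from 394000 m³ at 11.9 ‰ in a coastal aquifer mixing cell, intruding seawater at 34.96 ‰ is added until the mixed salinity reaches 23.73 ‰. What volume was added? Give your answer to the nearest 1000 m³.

415000 m³

Salt balance: 394,000×11.9 + V×34.96 = (394,000+V)×23.73
4,688,600 + 34.96V = 9,349,620 + 23.73V
4,661,020 = 11.23V
V = 415,050.76 m³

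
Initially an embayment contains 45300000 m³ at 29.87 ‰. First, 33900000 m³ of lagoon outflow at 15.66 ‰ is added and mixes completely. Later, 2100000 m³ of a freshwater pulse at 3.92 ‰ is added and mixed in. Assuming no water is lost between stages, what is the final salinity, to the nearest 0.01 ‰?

23.27 ‰

By conservation of dissolved salt,
Initial salt = 45,300,000×29.87 = 1,353,111,000
After stage 1: salt = 1,353,111,000 + 33,900,000×15.66 = 1,883,985,000; volume = 79,200,000 m³; S = 23.788 ‰
After stage 2: salt = 1,883,985,000 + 2,100,000×3.92 = 1,892,217,000; volume = 81,300,000 m³
S = 1,892,217,000 / 81,300,000 = 23.2745 ‰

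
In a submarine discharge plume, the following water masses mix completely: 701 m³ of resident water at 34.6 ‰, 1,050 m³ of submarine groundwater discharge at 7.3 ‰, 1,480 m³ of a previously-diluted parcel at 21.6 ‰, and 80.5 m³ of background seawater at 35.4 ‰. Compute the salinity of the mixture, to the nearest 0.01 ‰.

Total salt / total volume:
salt = 701×34.6 + 1,050×7.3 + 1,480×21.6 + 80.5×35.4 = 24,254.6 + 7,665 + 31,968 + 2,849.7 = 66,737.3
volume = 701 + 1,050 + 1,480 + 80.5 = 3,311.5 m³
S = 66,737.3 / 3,311.5 = 20.1532 ‰

20.15 ‰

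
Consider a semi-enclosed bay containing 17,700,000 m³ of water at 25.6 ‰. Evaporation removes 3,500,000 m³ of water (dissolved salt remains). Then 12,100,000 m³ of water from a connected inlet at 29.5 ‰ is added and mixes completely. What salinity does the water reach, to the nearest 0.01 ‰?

After evaporation: salt = 17,700,000×25.6 = 453,120,000; volume = 17,700,000 − 3,500,000 = 14,200,000 m³
After mixing: salt = 453,120,000 + 12,100,000×29.5 = 810,070,000; volume = 14,200,000 + 12,100,000 = 26,300,000 m³
S = 810,070,000 / 26,300,000 = 30.8011 ‰

30.80 ‰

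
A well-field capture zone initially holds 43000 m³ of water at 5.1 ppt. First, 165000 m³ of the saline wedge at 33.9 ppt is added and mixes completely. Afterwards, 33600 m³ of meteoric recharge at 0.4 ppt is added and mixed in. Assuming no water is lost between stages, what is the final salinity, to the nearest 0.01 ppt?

Total salt / total volume:
Initial salt = 43,000×5.1 = 219,300
After stage 1: salt = 219,300 + 165,000×33.9 = 5,812,800; volume = 208,000 m³; S = 27.946 ppt
After stage 2: salt = 5,812,800 + 33,600×0.4 = 5,826,240; volume = 241,600 m³
S = 5,826,240 / 241,600 = 24.1152 ppt

24.12 ppt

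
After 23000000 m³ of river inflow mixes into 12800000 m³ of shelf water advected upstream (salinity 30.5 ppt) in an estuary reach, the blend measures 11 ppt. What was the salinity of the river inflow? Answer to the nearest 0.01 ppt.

0.15 ppt

Salt balance: 12,800,000×30.5 + 23,000,000×S = 35,800,000×11
390,400,000 + 23,000,000·S = 393,800,000
S = (393,800,000 − 390,400,000) / 23,000,000 = 0.1478 ppt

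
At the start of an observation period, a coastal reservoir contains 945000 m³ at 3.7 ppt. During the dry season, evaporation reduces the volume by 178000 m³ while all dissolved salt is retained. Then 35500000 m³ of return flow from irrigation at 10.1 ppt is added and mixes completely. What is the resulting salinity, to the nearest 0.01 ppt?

After evaporation: salt = 945,000×3.7 = 3,496,500; volume = 945,000 − 178,000 = 767,000 m³
After mixing: salt = 3,496,500 + 35,500,000×10.1 = 362,046,500; volume = 767,000 + 35,500,000 = 36,267,000 m³
S = 362,046,500 / 36,267,000 = 9.9828 ppt

9.98 ppt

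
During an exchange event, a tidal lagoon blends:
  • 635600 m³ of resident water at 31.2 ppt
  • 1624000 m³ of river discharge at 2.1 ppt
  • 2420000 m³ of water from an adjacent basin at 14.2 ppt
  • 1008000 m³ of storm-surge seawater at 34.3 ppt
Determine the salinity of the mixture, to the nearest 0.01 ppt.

By conservation of dissolved salt,
salt = 635,600×31.2 + 1,624,000×2.1 + 2,420,000×14.2 + 1,008,000×34.3 = 19,830,720 + 3,410,400 + 34,364,000 + 34,574,400 = 92,179,520
volume = 635,600 + 1,624,000 + 2,420,000 + 1,008,000 = 5,687,600 m³
S = 92,179,520 / 5,687,600 = 16.2071 ppt

16.21 ppt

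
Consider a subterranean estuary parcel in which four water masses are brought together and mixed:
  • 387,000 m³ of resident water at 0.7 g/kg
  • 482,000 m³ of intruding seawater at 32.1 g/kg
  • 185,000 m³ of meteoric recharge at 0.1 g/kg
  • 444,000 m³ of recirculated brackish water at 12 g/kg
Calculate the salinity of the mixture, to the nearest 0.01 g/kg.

Weighted by volume,
salt = 387,000×0.7 + 482,000×32.1 + 185,000×0.1 + 444,000×12 = 270,900 + 15,472,200 + 18,500 + 5,328,000 = 21,089,600
volume = 387,000 + 482,000 + 185,000 + 444,000 = 1,498,000 m³
S = 21,089,600 / 1,498,000 = 14.0785 g/kg

14.08 g/kg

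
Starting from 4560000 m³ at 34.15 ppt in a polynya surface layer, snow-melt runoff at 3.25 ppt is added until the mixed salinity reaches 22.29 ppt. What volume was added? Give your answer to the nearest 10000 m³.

Salt balance: 4,560,000×34.15 + V×3.25 = (4,560,000+V)×22.29
155,724,000 + 3.25V = 101,642,400 + 22.29V
54,081,600 = 19.04V
V = 2,840,420.17 m³

2840000 m³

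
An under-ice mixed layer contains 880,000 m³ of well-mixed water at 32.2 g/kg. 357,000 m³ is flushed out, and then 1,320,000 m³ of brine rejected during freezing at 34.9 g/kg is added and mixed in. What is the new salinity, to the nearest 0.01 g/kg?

Remaining after removal: 523,000 m³ at 32.2 g/kg (salt = 16,840,600)
After addition: salt = 16,840,600 + 1,320,000×34.9 = 62,908,600; volume = 1,843,000 m³
S = 62,908,600 / 1,843,000 = 34.1338 g/kg

34.13 g/kg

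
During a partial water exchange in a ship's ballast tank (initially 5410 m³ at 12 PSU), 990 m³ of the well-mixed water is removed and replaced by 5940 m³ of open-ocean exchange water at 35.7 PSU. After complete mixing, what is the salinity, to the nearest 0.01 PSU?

25.59 PSU

Remaining after removal: 4,420 m³ at 12 PSU (salt = 53,040)
After addition: salt = 53,040 + 5,940×35.7 = 265,098; volume = 10,360 m³
S = 265,098 / 10,360 = 25.5886 PSU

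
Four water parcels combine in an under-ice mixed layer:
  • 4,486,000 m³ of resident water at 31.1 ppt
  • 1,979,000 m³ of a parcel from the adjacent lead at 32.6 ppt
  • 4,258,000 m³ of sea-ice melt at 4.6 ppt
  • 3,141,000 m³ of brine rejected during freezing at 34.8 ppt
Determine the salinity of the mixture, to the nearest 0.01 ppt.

By conservation of dissolved salt,
salt = 4,486,000×31.1 + 1,979,000×32.6 + 4,258,000×4.6 + 3,141,000×34.8 = 139,514,600 + 64,515,400 + 19,586,800 + 109,306,800 = 332,923,600
volume = 4,486,000 + 1,979,000 + 4,258,000 + 3,141,000 = 13,864,000 m³
S = 332,923,600 / 13,864,000 = 24.0135 ppt

24.01 ppt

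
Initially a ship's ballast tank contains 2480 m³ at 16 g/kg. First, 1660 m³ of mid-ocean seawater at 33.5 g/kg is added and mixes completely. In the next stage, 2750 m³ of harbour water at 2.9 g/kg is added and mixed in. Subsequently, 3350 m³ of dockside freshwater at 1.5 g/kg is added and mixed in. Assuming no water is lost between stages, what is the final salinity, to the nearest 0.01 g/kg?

Salt balance:
Initial salt = 2,480×16 = 39,680
After stage 1: salt = 39,680 + 1,660×33.5 = 95,290; volume = 4,140 m³; S = 23.017 g/kg
After stage 2: salt = 95,290 + 2,750×2.9 = 103,265; volume = 6,890 m³; S = 14.988 g/kg
After stage 3: salt = 103,265 + 3,350×1.5 = 108,290; volume = 10,240 m³
S = 108,290 / 10,240 = 10.5752 g/kg

10.58 g/kg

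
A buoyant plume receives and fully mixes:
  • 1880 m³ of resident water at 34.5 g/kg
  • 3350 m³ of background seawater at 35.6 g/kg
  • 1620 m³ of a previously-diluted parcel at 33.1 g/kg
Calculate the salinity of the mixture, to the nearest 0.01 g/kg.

Conserving salt mass:
salt = 1,880×34.5 + 3,350×35.6 + 1,620×33.1 = 64,860 + 119,260 + 53,622 = 237,742
volume = 1,880 + 3,350 + 1,620 = 6,850 m³
S = 237,742 / 6,850 = 34.7069 g/kg

34.71 g/kg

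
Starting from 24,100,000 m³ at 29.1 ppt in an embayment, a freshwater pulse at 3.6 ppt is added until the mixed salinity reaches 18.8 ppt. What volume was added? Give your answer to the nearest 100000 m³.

Salt balance: 24,100,000×29.1 + V×3.6 = (24,100,000+V)×18.8
701,310,000 + 3.6V = 453,080,000 + 18.8V
248,230,000 = 15.2V
V = 16,330,921.05 m³

16300000 m³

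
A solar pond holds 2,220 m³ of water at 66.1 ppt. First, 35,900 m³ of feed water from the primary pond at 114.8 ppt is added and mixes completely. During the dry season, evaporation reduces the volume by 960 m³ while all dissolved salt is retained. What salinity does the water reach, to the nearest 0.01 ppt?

After mixing: salt = 2,220×66.1 + 35,900×114.8 = 4,268,062; volume = 38,120 m³
After evaporation: salt unchanged = 4,268,062; volume = 38,120 − 960 = 37,160 m³
S = 4,268,062 / 37,160 = 114.8564 ppt

114.86 ppt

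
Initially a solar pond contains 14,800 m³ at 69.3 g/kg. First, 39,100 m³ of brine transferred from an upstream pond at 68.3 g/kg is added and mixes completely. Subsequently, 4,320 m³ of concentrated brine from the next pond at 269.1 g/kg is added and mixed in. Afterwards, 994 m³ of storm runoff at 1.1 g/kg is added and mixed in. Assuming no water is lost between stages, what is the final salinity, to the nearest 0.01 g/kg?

82.07 g/kg

Total salt / total volume:
Initial salt = 14,800×69.3 = 1,025,640
After stage 1: salt = 1,025,640 + 39,100×68.3 = 3,696,170; volume = 53,900 m³; S = 68.575 g/kg
After stage 2: salt = 3,696,170 + 4,320×269.1 = 4,858,682; volume = 58,220 m³; S = 83.454 g/kg
After stage 3: salt = 4,858,682 + 994×1.1 = 4,859,775.4; volume = 59,214 m³
S = 4,859,775.4 / 59,214 = 82.0714 g/kg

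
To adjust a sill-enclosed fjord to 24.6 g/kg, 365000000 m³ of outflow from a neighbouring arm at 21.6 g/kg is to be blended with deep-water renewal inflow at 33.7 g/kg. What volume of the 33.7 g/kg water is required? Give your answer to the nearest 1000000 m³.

120000000 m³

Salt balance: 365,000,000×21.6 + V×33.7 = (365,000,000+V)×24.6
7,884,000,000 + 33.7V = 8,979,000,000 + 24.6V
1,095,000,000 = 9.1V
V = 120,329,670.33 m³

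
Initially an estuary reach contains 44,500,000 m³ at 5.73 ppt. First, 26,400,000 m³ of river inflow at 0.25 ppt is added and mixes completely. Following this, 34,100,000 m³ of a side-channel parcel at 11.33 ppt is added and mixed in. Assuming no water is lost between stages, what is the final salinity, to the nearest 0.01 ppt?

Conserving salt mass:
Initial salt = 44,500,000×5.73 = 254,985,000
After stage 1: salt = 254,985,000 + 26,400,000×0.25 = 261,585,000; volume = 70,900,000 m³; S = 3.689 ppt
After stage 2: salt = 261,585,000 + 34,100,000×11.33 = 647,938,000; volume = 105,000,000 m³
S = 647,938,000 / 105,000,000 = 6.1708 ppt

6.17 ppt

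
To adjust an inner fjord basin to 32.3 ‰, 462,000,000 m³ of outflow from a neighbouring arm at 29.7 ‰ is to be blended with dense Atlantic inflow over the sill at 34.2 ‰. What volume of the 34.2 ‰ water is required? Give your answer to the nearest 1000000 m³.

Salt balance: 462,000,000×29.7 + V×34.2 = (462,000,000+V)×32.3
13,721,400,000 + 34.2V = 14,922,600,000 + 32.3V
1,201,200,000 = 1.9V
V = 632,210,526.32 m³

632000000 m³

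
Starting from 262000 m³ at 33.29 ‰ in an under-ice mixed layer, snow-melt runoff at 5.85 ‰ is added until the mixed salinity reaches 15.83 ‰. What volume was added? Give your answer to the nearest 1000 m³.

Salt balance: 262,000×33.29 + V×5.85 = (262,000+V)×15.83
8,721,980 + 5.85V = 4,147,460 + 15.83V
4,574,520 = 9.98V
V = 458,368.74 m³

458000 m³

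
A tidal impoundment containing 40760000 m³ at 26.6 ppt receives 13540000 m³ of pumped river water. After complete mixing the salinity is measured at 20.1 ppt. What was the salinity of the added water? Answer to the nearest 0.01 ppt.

0.53 ppt

Salt balance: 40,760,000×26.6 + 13,540,000×S = 54,300,000×20.1
1,084,216,000 + 13,540,000·S = 1,091,430,000
S = (1,091,430,000 − 1,084,216,000) / 13,540,000 = 0.5328 ppt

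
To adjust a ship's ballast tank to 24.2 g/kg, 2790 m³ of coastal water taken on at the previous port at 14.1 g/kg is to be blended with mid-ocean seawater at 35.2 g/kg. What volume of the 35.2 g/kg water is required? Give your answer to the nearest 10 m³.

2560 m³

Salt balance: 2,790×14.1 + V×35.2 = (2,790+V)×24.2
39,339 + 35.2V = 67,518 + 24.2V
28,179 = 11V
V = 2,561.73 m³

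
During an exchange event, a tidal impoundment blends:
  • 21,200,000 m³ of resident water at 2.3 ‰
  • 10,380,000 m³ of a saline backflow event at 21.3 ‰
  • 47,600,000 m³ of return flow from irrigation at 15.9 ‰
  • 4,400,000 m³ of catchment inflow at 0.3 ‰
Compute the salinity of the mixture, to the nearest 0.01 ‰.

12.30 ‰

Total salt / total volume:
salt = 21,200,000×2.3 + 10,380,000×21.3 + 47,600,000×15.9 + 4,400,000×0.3 = 48,760,000 + 221,094,000 + 756,840,000 + 1,320,000 = 1,028,014,000
volume = 21,200,000 + 10,380,000 + 47,600,000 + 4,400,000 = 83,580,000 m³
S = 1,028,014,000 / 83,580,000 = 12.2998 ‰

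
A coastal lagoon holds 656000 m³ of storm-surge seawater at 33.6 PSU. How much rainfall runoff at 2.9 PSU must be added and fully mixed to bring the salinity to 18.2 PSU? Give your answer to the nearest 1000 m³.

660000 m³

Salt balance: 656,000×33.6 + V×2.9 = (656,000+V)×18.2
22,041,600 + 2.9V = 11,939,200 + 18.2V
10,102,400 = 15.3V
V = 660,287.58 m³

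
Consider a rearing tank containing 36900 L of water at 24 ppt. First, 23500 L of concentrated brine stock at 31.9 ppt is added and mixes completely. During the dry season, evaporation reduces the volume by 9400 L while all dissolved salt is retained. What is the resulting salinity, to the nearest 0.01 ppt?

After mixing: salt = 36,900×24 + 23,500×31.9 = 1,635,250; volume = 60,400 L
After evaporation: salt unchanged = 1,635,250; volume = 60,400 − 9,400 = 51,000 L
S = 1,635,250 / 51,000 = 32.0637 ppt

32.06 ppt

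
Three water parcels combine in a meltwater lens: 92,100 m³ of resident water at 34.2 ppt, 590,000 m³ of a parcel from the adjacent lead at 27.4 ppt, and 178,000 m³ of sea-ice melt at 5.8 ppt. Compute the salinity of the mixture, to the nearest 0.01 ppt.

Conserving salt mass:
salt = 92,100×34.2 + 590,000×27.4 + 178,000×5.8 = 3,149,820 + 16,166,000 + 1,032,400 = 20,348,220
volume = 92,100 + 590,000 + 178,000 = 860,100 m³
S = 20,348,220 / 860,100 = 23.658 ppt

23.66 ppt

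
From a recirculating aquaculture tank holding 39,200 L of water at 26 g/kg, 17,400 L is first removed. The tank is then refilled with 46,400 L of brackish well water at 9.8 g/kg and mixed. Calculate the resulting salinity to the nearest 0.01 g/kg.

14.98 g/kg

Remaining after removal: 21,800 L at 26 g/kg (salt = 566,800)
After addition: salt = 566,800 + 46,400×9.8 = 1,021,520; volume = 68,200 L
S = 1,021,520 / 68,200 = 14.9783 g/kg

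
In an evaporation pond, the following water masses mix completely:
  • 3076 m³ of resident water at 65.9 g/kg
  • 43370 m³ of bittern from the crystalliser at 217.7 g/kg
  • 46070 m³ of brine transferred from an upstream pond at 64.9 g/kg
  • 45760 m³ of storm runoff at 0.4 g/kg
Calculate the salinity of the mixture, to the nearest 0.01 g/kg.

91.50 g/kg

Weighted by volume,
salt = 3,076×65.9 + 43,370×217.7 + 46,070×64.9 + 45,760×0.4 = 202,708.4 + 9,441,649 + 2,989,943 + 18,304 = 12,652,604.4
volume = 3,076 + 43,370 + 46,070 + 45,760 = 138,276 m³
S = 12,652,604.4 / 138,276 = 91.5025 g/kg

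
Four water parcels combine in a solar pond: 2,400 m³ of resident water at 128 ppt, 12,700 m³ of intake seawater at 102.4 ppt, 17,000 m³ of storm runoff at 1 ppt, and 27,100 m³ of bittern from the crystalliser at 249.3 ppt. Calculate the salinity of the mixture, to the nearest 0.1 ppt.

141.6 ppt

Total salt / total volume:
salt = 2,400×128 + 12,700×102.4 + 17,000×1 + 27,100×249.3 = 307,200 + 1,300,480 + 17,000 + 6,756,030 = 8,380,710
volume = 2,400 + 12,700 + 17,000 + 27,100 = 59,200 m³
S = 8,380,710 / 59,200 = 141.566 ppt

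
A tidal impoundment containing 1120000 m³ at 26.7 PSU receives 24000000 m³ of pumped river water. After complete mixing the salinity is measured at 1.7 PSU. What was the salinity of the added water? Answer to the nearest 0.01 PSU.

Salt balance: 1,120,000×26.7 + 24,000,000×S = 25,120,000×1.7
29,904,000 + 24,000,000·S = 42,704,000
S = (42,704,000 − 29,904,000) / 24,000,000 = 0.5333 PSU

0.53 PSU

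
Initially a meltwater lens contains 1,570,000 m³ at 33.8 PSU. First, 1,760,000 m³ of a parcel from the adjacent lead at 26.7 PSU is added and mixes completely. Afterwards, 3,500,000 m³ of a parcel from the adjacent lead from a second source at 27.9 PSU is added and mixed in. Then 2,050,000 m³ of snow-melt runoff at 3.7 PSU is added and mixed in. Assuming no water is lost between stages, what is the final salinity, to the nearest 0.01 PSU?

23.12 PSU

Salt balance:
Initial salt = 1,570,000×33.8 = 53,066,000
After stage 1: salt = 53,066,000 + 1,760,000×26.7 = 100,058,000; volume = 3,330,000 m³; S = 30.047 PSU
After stage 2: salt = 100,058,000 + 3,500,000×27.9 = 197,708,000; volume = 6,830,000 m³; S = 28.947 PSU
After stage 3: salt = 197,708,000 + 2,050,000×3.7 = 205,293,000; volume = 8,880,000 m³
S = 205,293,000 / 8,880,000 = 23.1186 PSU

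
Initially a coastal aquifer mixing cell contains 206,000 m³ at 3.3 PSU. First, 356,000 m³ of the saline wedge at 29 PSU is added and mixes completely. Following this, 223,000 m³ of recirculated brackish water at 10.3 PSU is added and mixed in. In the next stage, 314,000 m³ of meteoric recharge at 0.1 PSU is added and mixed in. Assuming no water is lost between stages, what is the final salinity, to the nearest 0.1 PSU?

12.1 PSU

Mass of salt is conserved:
Initial salt = 206,000×3.3 = 679,800
After stage 1: salt = 679,800 + 356,000×29 = 11,003,800; volume = 562,000 m³; S = 19.58 PSU
After stage 2: salt = 11,003,800 + 223,000×10.3 = 13,300,700; volume = 785,000 m³; S = 16.944 PSU
After stage 3: salt = 13,300,700 + 314,000×0.1 = 13,332,100; volume = 1,099,000 m³
S = 13,332,100 / 1,099,000 = 12.1311 PSU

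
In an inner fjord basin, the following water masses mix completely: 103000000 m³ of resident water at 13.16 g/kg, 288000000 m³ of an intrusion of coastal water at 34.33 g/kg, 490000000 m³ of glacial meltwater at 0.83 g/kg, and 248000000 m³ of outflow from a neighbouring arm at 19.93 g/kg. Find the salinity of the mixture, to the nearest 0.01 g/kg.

Total salt / total volume:
salt = 103,000,000×13.16 + 288,000,000×34.33 + 490,000,000×0.83 + 248,000,000×19.93 = 1,355,480,000 + 9,887,040,000 + 406,700,000 + 4,942,640,000 = 16,591,860,000
volume = 103,000,000 + 288,000,000 + 490,000,000 + 248,000,000 = 1,129,000,000 m³
S = 16,591,860,000 / 1,129,000,000 = 14.6961 g/kg

14.70 g/kg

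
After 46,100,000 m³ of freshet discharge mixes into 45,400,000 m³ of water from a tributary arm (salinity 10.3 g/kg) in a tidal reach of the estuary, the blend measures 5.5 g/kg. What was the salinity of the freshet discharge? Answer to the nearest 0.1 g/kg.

0.8 g/kg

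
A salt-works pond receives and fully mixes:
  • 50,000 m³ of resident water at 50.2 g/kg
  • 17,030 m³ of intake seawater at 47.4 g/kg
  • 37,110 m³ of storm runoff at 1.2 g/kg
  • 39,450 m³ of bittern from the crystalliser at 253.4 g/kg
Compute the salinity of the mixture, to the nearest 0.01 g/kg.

Total salt / total volume:
salt = 50,000×50.2 + 17,030×47.4 + 37,110×1.2 + 39,450×253.4 = 2,510,000 + 807,222 + 44,532 + 9,996,630 = 13,358,384
volume = 50,000 + 17,030 + 37,110 + 39,450 = 143,590 m³
S = 13,358,384 / 143,590 = 93.0314 g/kg

93.03 g/kg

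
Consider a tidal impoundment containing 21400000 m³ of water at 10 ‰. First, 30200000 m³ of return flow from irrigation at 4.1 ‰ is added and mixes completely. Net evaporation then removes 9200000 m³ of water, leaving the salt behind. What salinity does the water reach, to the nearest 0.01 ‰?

7.97 ‰

After mixing: salt = 21,400,000×10 + 30,200,000×4.1 = 337,820,000; volume = 51,600,000 m³
After evaporation: salt unchanged = 337,820,000; volume = 51,600,000 − 9,200,000 = 42,400,000 m³
S = 337,820,000 / 42,400,000 = 7.9675 ‰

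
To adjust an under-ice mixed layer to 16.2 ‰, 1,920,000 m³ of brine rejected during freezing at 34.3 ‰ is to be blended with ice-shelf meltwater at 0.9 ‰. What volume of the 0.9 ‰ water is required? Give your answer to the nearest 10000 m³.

2270000 m³

Salt balance: 1,920,000×34.3 + V×0.9 = (1,920,000+V)×16.2
65,856,000 + 0.9V = 31,104,000 + 16.2V
34,752,000 = 15.3V
V = 2,271,372.55 m³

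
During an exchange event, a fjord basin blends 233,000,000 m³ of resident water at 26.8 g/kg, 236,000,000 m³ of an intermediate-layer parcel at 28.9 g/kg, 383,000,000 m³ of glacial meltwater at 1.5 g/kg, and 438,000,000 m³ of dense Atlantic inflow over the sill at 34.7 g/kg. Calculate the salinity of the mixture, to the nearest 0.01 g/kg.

Salt balance:
salt = 233,000,000×26.8 + 236,000,000×28.9 + 383,000,000×1.5 + 438,000,000×34.7 = 6,244,400,000 + 6,820,400,000 + 574,500,000 + 15,198,600,000 = 28,837,900,000
volume = 233,000,000 + 236,000,000 + 383,000,000 + 438,000,000 = 1,290,000,000 m³
S = 28,837,900,000 / 1,290,000,000 = 22.355 g/kg

22.35 g/kg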